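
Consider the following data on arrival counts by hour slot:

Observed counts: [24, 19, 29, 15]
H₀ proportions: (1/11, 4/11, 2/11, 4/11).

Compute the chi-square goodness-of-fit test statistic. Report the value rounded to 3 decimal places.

test statistic = 57.517

n = 87; E_i = n·p_i = [7.91, 31.64, 15.82, 31.64]
χ² = (24−7.91)²/7.91 + (19−31.64)²/31.64 + (29−15.82)²/15.82 + (15−31.64)²/31.64 = 57.5172
df = 3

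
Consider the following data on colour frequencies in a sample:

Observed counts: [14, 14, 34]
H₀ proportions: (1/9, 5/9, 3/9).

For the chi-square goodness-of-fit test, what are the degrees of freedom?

degrees of freedom = 2

df = k − 1 = 3 − 1 = 2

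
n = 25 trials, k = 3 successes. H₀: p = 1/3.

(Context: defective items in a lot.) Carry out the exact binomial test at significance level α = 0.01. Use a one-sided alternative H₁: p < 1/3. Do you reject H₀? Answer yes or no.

reject H₀: no

Exact binomial: n=25, k=3, p₀=1/3=0.3333
P(X≤3) from Σ C(n,i)·p₀^i·(1−p₀)^(n−i)
p-value (one-sided, H₁ less) = 0.01489
At α=0.01: p ≥ α → fail to reject H₀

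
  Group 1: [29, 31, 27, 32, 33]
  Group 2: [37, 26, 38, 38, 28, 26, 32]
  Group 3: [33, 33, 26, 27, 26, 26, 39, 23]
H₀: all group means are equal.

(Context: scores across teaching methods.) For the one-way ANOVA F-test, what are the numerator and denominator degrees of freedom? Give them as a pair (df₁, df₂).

k = 3 groups, N = 20 total
df = (k−1, N−k) = (3−1, 20−3) = (2, 17)

degrees of freedom = [2, 17]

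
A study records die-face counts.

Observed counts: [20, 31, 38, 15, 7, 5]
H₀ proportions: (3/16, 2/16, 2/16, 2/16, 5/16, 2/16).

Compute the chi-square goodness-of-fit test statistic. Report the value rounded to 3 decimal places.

test statistic = 86.846

n = 116; E_i = n·p_i = [21.75, 14.50, 14.50, 14.50, 36.25, 14.50]
χ² = (20−21.75)²/21.75 + (31−14.50)²/14.50 + (38−14.50)²/14.50 + (15−14.50)²/14.50 + (7−36.25)²/36.25 + (5−14.50)²/14.50 = 86.8460
df = 5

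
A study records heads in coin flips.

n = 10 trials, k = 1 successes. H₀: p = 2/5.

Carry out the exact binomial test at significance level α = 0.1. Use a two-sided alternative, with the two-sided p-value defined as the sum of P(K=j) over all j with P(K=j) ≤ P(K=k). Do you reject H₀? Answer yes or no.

reject H₀: yes

Exact binomial: n=10, k=1, p₀=2/5=0.4000
P(X=j) = C(n,j)·p₀^j·(1−p₀)^(n−j); p = Σ P(X=j) over j with P(X=j) ≤ P(X=1)
p-value (two-sided) = 0.05865
At α=0.1: p < α → reject H₀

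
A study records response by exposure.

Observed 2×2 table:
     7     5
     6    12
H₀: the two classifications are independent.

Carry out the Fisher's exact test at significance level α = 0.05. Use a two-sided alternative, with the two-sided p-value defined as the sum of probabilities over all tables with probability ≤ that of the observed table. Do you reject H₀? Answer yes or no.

Margins: r₁=12, r₂=18, c₁=13, c₂=17, n=30
p_obs = C(12,7)·C(18,6)/C(30,13); sum pmf over tables with pmf ≤ p_obs
p-value (two-sided) = 0.26412
At α=0.05: p ≥ α → fail to reject H₀

reject H₀: no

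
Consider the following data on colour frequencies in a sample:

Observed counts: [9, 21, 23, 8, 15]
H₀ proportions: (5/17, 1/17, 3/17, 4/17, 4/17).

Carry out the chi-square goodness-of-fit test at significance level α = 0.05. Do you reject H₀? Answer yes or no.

n = 76; E_i = n·p_i = [22.35, 4.47, 13.41, 17.88, 17.88]
χ² = (9−22.35)²/22.35 + (21−4.47)²/4.47 + (23−13.41)²/13.41 + (8−17.88)²/17.88 + (15−17.88)²/17.88 = 81.8726
df = 4
p-value (upper-tail) = 0.00000
At α=0.05: p < α → reject H₀

reject H₀: yes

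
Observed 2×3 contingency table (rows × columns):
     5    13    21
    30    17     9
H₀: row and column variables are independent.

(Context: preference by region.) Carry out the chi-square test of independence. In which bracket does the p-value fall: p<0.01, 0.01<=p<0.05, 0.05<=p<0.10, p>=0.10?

Row totals [39, 56], col totals [35, 30, 30], n=95
χ² = (5−14.37)²/14.37 + (13−12.32)²/12.32 + (21−12.32)²/12.32 + (30−20.63)²/20.63 + (17−17.68)²/17.68 + (9−17.68)²/17.68 = 20.8149
df = 2
p-value (upper-tail) = 0.00003
→ bracket: p<0.01

p-value bracket: p<0.01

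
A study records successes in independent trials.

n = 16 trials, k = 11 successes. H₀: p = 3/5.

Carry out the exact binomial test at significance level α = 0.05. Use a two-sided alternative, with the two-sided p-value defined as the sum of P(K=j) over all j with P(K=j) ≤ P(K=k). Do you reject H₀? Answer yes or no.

Exact binomial: n=16, k=11, p₀=3/5=0.6000
P(X=j) = C(n,j)·p₀^j·(1−p₀)^(n−j); p = Σ P(X=j) over j with P(X=j) ≤ P(X=11)
p-value (two-sided) = 0.61278
At α=0.05: p ≥ α → fail to reject H₀

reject H₀: no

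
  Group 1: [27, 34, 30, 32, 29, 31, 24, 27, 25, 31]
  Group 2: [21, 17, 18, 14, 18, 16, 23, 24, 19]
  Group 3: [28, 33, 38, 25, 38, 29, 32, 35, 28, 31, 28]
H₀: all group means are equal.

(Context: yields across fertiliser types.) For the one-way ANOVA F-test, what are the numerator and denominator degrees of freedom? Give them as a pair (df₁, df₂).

degrees of freedom = [2, 27]

k = 3 groups, N = 30 total
df = (k−1, N−k) = (3−1, 30−3) = (2, 27)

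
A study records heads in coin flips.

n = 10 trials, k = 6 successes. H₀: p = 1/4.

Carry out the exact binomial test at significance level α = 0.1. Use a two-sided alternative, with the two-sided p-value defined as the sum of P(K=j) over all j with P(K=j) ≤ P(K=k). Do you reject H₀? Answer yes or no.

Exact binomial: n=10, k=6, p₀=1/4=0.2500
P(X=j) = C(n,j)·p₀^j·(1−p₀)^(n−j); p = Σ P(X=j) over j with P(X=j) ≤ P(X=6)
p-value (two-sided) = 0.01973
At α=0.1: p < α → reject H₀

reject H₀: yes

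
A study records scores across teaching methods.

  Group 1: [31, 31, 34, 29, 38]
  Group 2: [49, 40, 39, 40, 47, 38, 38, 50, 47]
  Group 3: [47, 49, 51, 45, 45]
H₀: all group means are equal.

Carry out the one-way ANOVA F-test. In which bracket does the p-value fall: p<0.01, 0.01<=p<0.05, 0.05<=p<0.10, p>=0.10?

p-value bracket: p<0.01

Group means [32.60, 43.11, 47.40], grand mean 41.474
SSB = Σnᵢ(x̄ᵢ−x̄)² = 593.448; SSW = ΣΣ(x−x̄ᵢ)² = 277.289
MSB = 593.448/2 = 296.7240; MSW = 277.289/16 = 17.3306
F = MSB/MSW = 17.1214
df = (2, 16)
p-value (upper-tail) = 0.00011
→ bracket: p<0.01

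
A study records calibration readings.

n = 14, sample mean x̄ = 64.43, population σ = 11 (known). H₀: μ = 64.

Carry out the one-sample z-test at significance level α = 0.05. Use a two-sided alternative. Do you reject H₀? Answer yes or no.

reject H₀: no

SE = σ/√n = 11/√14 = 2.9399
z = (x̄−μ₀)/SE = (64.43−64)/2.9399 = 0.1463
p-value (two-sided) = 0.88371
At α=0.05: p ≥ α → fail to reject H₀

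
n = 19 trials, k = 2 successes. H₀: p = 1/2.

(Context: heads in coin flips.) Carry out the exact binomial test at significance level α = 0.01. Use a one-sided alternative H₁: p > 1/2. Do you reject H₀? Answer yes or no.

reject H₀: no

Exact binomial: n=19, k=2, p₀=1/2=0.5000
P(X≥2) from Σ C(n,i)·p₀^i·(1−p₀)^(n−i)
p-value (one-sided, H₁ greater) = 0.99996
At α=0.01: p ≥ α → fail to reject H₀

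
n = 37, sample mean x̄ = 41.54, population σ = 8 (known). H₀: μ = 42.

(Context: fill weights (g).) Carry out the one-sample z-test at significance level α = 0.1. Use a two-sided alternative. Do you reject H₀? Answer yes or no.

SE = σ/√n = 8/√37 = 1.3152
z = (x̄−μ₀)/SE = (41.54−42)/1.3152 = -0.3498
p-value (two-sided) = 0.72652
At α=0.1: p ≥ α → fail to reject H₀

reject H₀: no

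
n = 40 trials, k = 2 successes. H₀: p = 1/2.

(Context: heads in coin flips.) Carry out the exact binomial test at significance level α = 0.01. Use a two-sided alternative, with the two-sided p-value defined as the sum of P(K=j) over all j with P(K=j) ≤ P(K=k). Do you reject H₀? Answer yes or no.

reject H₀: yes

Exact binomial: n=40, k=2, p₀=1/2=0.5000
P(X=j) = C(n,j)·p₀^j·(1−p₀)^(n−j); p = Σ P(X=j) over j with P(X=j) ≤ P(X=2)
p-value (two-sided) = 0.00000
At α=0.01: p < α → reject H₀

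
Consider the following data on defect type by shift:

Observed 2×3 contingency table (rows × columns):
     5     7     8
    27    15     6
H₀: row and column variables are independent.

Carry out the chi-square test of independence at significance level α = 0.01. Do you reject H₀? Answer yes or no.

Row totals [20, 48], col totals [32, 22, 14], n=68
χ² = (5−9.41)²/9.41 + (7−6.47)²/6.47 + (8−4.12)²/4.12 + (27−22.59)²/22.59 + (15−15.53)²/15.53 + (6−9.88)²/9.88 = 8.1768
df = 2
p-value (upper-tail) = 0.01677
At α=0.01: p ≥ α → fail to reject H₀

reject H₀: no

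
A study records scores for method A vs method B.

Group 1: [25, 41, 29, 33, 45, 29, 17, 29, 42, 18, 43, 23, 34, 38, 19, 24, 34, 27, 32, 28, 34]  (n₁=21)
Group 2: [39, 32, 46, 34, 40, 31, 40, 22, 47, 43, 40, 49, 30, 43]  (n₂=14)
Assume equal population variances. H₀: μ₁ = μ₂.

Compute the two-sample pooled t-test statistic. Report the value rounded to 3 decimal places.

x̄₁=30.667, s₁=8.169, n₁=21
x̄₂=38.286, s₂=7.590, n₂=14
s_p² = [20·8.169² + 13·7.590²]/33 = 63.1371
SE = √(s_p²·(1/21+1/14)) = 2.7416
t = (30.667−38.286)/2.7416 = -2.7791
df = 33

test statistic = -2.779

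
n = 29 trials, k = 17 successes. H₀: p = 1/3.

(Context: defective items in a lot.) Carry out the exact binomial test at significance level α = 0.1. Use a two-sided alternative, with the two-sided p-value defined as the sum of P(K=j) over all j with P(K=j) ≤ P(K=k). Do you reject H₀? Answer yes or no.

reject H₀: yes

Exact binomial: n=29, k=17, p₀=1/3=0.3333
P(X=j) = C(n,j)·p₀^j·(1−p₀)^(n−j); p = Σ P(X=j) over j with P(X=j) ≤ P(X=17)
p-value (two-sided) = 0.00544
At α=0.1: p < α → reject H₀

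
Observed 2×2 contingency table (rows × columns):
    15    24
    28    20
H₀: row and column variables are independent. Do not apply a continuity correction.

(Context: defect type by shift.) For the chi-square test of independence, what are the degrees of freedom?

degrees of freedom = 1

df = (r−1)(c−1) = (2−1)·(2−1) = 1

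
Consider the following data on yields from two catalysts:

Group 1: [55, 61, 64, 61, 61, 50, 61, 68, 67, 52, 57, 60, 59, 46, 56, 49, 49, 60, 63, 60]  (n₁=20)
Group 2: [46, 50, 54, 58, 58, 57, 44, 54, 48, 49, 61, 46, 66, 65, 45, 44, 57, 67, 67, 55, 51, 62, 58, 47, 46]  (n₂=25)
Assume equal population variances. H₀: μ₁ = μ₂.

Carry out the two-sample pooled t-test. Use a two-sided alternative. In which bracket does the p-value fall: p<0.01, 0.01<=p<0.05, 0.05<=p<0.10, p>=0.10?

x̄₁=57.950, s₁=6.117, n₁=20
x̄₂=54.200, s₂=7.610, n₂=25
s_p² = [19·6.117² + 24·7.610²]/43 = 48.8593
SE = √(s_p²·(1/20+1/25)) = 2.0970
t = (57.950−54.200)/2.0970 = 1.7883
df = 43
p-value (two-sided) = 0.08078
→ bracket: 0.05<=p<0.10

p-value bracket: 0.05<=p<0.10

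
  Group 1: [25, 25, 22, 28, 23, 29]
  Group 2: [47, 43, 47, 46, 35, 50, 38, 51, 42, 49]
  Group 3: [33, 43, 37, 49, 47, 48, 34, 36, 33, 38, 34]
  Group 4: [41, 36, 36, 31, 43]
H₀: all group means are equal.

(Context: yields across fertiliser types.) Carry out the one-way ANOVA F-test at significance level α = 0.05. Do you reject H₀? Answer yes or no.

reject H₀: yes

Group means [25.33, 44.80, 39.27, 37.40], grand mean 38.094
SSB = Σnᵢ(x̄ᵢ−x̄)² = 1444.404; SSW = ΣΣ(x−x̄ᵢ)² = 770.315
MSB = 1444.404/3 = 481.4679; MSW = 770.315/28 = 27.5113
F = MSB/MSW = 17.5008
df = (3, 28)
p-value (upper-tail) = 0.00000
At α=0.05: p < α → reject H₀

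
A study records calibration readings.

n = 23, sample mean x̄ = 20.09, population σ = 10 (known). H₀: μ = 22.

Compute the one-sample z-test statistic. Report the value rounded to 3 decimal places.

test statistic = -0.916

SE = σ/√n = 10/√23 = 2.0851
z = (x̄−μ₀)/SE = (20.09−22)/2.0851 = -0.9160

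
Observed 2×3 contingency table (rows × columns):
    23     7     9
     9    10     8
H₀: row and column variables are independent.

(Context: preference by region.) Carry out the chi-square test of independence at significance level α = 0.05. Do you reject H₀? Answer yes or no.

Row totals [39, 27], col totals [32, 17, 17], n=66
χ² = (23−18.91)²/18.91 + (7−10.05)²/10.05 + (9−10.05)²/10.05 + (9−13.09)²/13.09 + (10−6.95)²/6.95 + (8−6.95)²/6.95 = 4.6863
df = 2
p-value (upper-tail) = 0.09602
At α=0.05: p ≥ α → fail to reject H₀

reject H₀: no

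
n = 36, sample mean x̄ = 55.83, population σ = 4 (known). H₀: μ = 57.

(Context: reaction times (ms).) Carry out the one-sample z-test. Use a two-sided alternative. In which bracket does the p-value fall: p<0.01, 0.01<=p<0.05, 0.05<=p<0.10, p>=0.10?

p-value bracket: 0.05<=p<0.10

SE = σ/√n = 4/√36 = 0.6667
z = (x̄−μ₀)/SE = (55.83−57)/0.6667 = -1.7550
p-value (two-sided) = 0.07926
→ bracket: 0.05<=p<0.10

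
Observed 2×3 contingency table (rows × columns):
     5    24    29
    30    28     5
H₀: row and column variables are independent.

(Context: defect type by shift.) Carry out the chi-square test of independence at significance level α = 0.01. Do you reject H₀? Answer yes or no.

Row totals [58, 63], col totals [35, 52, 34], n=121
χ² = (5−16.78)²/16.78 + (24−24.93)²/24.93 + (29−16.30)²/16.30 + (30−18.22)²/18.22 + (28−27.07)²/27.07 + (5−17.70)²/17.70 = 34.9591
df = 2
p-value (upper-tail) = 0.00000
At α=0.01: p < α → reject H₀

reject H₀: yes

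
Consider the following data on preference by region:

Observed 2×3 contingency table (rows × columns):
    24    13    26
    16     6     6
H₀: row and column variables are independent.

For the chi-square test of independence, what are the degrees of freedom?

df = (r−1)(c−1) = (2−1)·(3−1) = 2

degrees of freedom = 2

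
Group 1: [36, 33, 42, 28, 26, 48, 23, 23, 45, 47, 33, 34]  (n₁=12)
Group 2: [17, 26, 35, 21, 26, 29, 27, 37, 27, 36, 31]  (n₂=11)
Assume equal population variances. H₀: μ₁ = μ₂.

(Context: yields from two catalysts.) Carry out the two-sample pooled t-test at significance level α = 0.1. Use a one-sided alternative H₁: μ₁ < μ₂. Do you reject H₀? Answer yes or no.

x̄₁=34.833, s₁=8.993, n₁=12
x̄₂=28.364, s₂=6.185, n₂=11
s_p² = [11·8.993² + 10·6.185²]/21 = 60.5815
SE = √(s_p²·(1/12+1/11)) = 3.2490
t = (34.833−28.364)/3.2490 = 1.9913
df = 21
p-value (one-sided, H₁ less) = 0.97019
At α=0.1: p ≥ α → fail to reject H₀

reject H₀: no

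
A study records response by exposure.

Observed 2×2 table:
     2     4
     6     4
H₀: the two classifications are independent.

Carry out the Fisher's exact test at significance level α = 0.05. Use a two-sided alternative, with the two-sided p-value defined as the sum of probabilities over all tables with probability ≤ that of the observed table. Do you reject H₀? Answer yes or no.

Margins: r₁=6, r₂=10, c₁=8, c₂=8, n=16
p_obs = C(6,2)·C(10,6)/C(16,8); sum pmf over tables with pmf ≤ p_obs
p-value (two-sided) = 0.60839
At α=0.05: p ≥ α → fail to reject H₀

reject H₀: no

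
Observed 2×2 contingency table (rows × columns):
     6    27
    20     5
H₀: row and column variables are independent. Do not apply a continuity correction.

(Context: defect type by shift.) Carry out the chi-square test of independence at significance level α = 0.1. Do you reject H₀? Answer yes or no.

Row totals [33, 25], col totals [26, 32], n=58
χ² = (6−14.79)²/14.79 + (27−18.21)²/18.21 + (20−11.21)²/11.21 + (5−13.79)²/13.79 = 21.9781
df = 1
p-value (upper-tail) = 0.00000
At α=0.1: p < α → reject H₀

reject H₀: yes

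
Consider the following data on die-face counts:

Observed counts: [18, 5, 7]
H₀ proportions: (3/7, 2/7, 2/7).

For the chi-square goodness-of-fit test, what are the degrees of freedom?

degrees of freedom = 2

df = k − 1 = 3 − 1 = 2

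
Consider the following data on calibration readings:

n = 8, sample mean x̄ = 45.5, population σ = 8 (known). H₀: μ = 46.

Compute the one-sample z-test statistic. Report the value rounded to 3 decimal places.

test statistic = -0.177

SE = σ/√n = 8/√8 = 2.8284
z = (x̄−μ₀)/SE = (45.5−46)/2.8284 = -0.1768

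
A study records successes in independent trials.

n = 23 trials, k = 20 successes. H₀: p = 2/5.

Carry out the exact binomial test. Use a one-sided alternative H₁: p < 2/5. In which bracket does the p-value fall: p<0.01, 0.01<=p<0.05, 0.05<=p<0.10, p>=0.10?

p-value bracket: p>=0.10

Exact binomial: n=23, k=20, p₀=2/5=0.4000
P(X≤20) from Σ C(n,i)·p₀^i·(1−p₀)^(n−i)
p-value (one-sided, H₁ less) = 1.00000
→ bracket: p>=0.10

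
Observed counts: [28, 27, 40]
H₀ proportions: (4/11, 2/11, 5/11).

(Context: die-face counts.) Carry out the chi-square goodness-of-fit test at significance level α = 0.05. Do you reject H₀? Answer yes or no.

n = 95; E_i = n·p_i = [34.55, 17.27, 43.18]
χ² = (28−34.55)²/34.55 + (27−17.27)²/17.27 + (40−43.18)²/43.18 = 6.9526
df = 2
p-value (upper-tail) = 0.03092
At α=0.05: p < α → reject H₀

reject H₀: yes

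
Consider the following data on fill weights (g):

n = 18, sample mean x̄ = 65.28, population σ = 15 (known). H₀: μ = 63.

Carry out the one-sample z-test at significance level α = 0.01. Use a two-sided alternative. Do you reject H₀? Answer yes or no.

SE = σ/√n = 15/√18 = 3.5355
z = (x̄−μ₀)/SE = (65.28−63)/3.5355 = 0.6449
p-value (two-sided) = 0.51900
At α=0.01: p ≥ α → fail to reject H₀

reject H₀: no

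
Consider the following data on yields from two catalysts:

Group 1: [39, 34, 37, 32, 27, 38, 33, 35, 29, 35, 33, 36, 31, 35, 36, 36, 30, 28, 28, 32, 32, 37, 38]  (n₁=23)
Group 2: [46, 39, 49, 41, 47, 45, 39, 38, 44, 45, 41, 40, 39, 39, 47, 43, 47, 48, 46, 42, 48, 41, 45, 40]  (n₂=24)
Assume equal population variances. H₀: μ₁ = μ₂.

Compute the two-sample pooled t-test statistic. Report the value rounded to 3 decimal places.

x̄₁=33.522, s₁=3.502, n₁=23
x̄₂=43.292, s₂=3.507, n₂=24
s_p² = [22·3.502² + 23·3.507²]/45 = 12.2822
SE = √(s_p²·(1/23+1/24)) = 1.0226
t = (33.522−43.292)/1.0226 = -9.5538
df = 45

test statistic = -9.554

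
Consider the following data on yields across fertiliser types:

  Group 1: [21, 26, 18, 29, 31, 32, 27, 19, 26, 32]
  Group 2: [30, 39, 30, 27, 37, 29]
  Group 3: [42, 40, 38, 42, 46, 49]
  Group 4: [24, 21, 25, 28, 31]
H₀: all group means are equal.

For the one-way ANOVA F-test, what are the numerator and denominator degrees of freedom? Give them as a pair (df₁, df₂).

k = 4 groups, N = 27 total
df = (k−1, N−k) = (4−1, 27−4) = (3, 23)

degrees of freedom = [3, 23]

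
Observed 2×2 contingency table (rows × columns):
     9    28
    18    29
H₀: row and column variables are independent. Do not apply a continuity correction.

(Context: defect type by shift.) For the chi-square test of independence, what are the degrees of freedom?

degrees of freedom = 1

df = (r−1)(c−1) = (2−1)·(2−1) = 1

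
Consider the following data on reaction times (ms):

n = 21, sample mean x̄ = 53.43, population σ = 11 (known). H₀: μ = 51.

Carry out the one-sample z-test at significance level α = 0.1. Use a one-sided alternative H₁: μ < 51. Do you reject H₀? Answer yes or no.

SE = σ/√n = 11/√21 = 2.4004
z = (x̄−μ₀)/SE = (53.43−51)/2.4004 = 1.0123
p-value (one-sided, H₁ less) = 0.84431
At α=0.1: p ≥ α → fail to reject H₀

reject H₀: no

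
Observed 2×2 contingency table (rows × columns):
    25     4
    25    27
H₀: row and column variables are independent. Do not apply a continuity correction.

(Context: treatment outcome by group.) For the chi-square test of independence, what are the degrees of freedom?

degrees of freedom = 1

df = (r−1)(c−1) = (2−1)·(2−1) = 1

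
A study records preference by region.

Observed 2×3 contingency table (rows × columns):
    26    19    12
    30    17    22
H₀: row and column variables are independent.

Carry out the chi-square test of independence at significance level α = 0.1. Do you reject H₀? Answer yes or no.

Row totals [57, 69], col totals [56, 36, 34], n=126
χ² = (26−25.33)²/25.33 + (19−16.29)²/16.29 + (12−15.38)²/15.38 + (30−30.67)²/30.67 + (17−19.71)²/19.71 + (22−18.62)²/18.62 = 2.2152
df = 2
p-value (upper-tail) = 0.33034
At α=0.1: p ≥ α → fail to reject H₀

reject H₀: no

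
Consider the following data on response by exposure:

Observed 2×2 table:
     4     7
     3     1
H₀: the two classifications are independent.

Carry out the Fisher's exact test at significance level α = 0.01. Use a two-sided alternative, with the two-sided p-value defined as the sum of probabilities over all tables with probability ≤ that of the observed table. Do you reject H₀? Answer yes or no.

reject H₀: no

Margins: r₁=11, r₂=4, c₁=7, c₂=8, n=15
p_obs = C(11,4)·C(4,3)/C(15,7); sum pmf over tables with pmf ≤ p_obs
p-value (two-sided) = 0.28205
At α=0.01: p ≥ α → fail to reject H₀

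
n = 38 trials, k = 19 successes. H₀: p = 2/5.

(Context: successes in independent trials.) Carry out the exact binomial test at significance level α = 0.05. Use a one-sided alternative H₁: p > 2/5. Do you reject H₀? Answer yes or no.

Exact binomial: n=38, k=19, p₀=2/5=0.4000
P(X≥19) from Σ C(n,i)·p₀^i·(1−p₀)^(n−i)
p-value (one-sided, H₁ greater) = 0.13758
At α=0.05: p ≥ α → fail to reject H₀

reject H₀: no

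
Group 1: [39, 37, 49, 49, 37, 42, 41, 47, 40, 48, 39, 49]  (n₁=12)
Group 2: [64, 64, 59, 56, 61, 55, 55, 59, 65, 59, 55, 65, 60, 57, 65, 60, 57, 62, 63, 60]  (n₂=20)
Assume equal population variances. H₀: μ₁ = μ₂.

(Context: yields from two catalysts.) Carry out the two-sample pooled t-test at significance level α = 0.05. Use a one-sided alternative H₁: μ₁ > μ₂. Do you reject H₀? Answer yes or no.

reject H₀: no

x̄₁=43.083, s₁=4.926, n₁=12
x̄₂=60.050, s₂=3.502, n₂=20
s_p² = [11·4.926² + 19·3.502²]/30 = 16.6622
SE = √(s_p²·(1/12+1/20)) = 1.4905
t = (43.083−60.050)/1.4905 = -11.3831
df = 30
p-value (one-sided, H₁ greater) = 1.00000
At α=0.05: p ≥ α → fail to reject H₀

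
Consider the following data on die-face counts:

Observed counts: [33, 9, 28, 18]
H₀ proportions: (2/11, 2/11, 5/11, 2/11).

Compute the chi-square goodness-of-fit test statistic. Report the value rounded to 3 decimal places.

test statistic = 24.975

n = 88; E_i = n·p_i = [16.00, 16.00, 40.00, 16.00]
χ² = (33−16.00)²/16.00 + (9−16.00)²/16.00 + (28−40.00)²/40.00 + (18−16.00)²/16.00 = 24.9750
df = 3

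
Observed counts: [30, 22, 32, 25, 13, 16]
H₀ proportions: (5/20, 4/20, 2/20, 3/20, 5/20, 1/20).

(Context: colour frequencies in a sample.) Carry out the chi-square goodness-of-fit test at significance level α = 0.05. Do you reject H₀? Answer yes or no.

reject H₀: yes

n = 138; E_i = n·p_i = [34.50, 27.60, 13.80, 20.70, 34.50, 6.90]
χ² = (30−34.50)²/34.50 + (22−27.60)²/27.60 + (32−13.80)²/13.80 + (25−20.70)²/20.70 + (13−34.50)²/34.50 + (16−6.90)²/6.90 = 52.0193
df = 5
p-value (upper-tail) = 0.00000
At α=0.05: p < α → reject H₀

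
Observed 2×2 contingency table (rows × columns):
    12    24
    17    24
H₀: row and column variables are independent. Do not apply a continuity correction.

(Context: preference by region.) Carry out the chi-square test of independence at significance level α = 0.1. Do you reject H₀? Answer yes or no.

reject H₀: no

Row totals [36, 41], col totals [29, 48], n=77
χ² = (12−13.56)²/13.56 + (24−22.44)²/22.44 + (17−15.44)²/15.44 + (24−25.56)²/25.56 = 0.5397
df = 1
p-value (upper-tail) = 0.46257
At α=0.1: p ≥ α → fail to reject H₀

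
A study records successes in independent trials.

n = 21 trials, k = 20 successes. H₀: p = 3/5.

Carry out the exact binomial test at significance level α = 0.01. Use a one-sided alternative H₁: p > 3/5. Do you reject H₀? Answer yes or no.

Exact binomial: n=21, k=20, p₀=3/5=0.6000
P(X≥20) from Σ C(n,i)·p₀^i·(1−p₀)^(n−i)
p-value (one-sided, H₁ greater) = 0.00033
At α=0.01: p < α → reject H₀

reject H₀: yes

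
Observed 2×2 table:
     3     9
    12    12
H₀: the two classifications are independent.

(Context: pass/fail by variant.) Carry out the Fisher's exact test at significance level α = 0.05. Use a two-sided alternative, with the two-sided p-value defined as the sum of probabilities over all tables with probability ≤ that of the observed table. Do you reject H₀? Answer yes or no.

reject H₀: no

Margins: r₁=12, r₂=24, c₁=15, c₂=21, n=36
p_obs = C(12,3)·C(24,12)/C(36,15); sum pmf over tables with pmf ≤ p_obs
p-value (two-sided) = 0.28213
At α=0.05: p ≥ α → fail to reject H₀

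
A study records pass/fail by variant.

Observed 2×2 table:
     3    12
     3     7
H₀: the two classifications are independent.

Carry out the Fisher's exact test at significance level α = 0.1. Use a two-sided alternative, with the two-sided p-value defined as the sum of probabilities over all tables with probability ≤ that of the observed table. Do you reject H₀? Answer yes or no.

Margins: r₁=15, r₂=10, c₁=6, c₂=19, n=25
p_obs = C(15,3)·C(10,3)/C(25,6); sum pmf over tables with pmf ≤ p_obs
p-value (two-sided) = 0.65316
At α=0.1: p ≥ α → fail to reject H₀

reject H₀: no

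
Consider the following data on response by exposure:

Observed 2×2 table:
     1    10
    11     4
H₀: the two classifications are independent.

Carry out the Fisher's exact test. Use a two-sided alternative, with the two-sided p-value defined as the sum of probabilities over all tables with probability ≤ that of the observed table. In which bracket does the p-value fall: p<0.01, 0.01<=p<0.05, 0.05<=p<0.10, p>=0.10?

p-value bracket: p<0.01

Margins: r₁=11, r₂=15, c₁=12, c₂=14, n=26
p_obs = C(11,1)·C(15,11)/C(26,12); sum pmf over tables with pmf ≤ p_obs
p-value (two-sided) = 0.00172
→ bracket: p<0.01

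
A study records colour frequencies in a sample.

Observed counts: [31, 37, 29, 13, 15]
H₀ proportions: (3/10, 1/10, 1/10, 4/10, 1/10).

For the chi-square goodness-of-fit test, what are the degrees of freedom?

df = k − 1 = 5 − 1 = 4

degrees of freedom = 4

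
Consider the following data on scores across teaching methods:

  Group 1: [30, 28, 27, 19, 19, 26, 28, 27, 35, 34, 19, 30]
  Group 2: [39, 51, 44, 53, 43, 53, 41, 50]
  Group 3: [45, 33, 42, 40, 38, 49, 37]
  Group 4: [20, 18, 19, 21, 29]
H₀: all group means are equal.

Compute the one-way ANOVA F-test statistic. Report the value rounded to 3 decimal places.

test statistic = 35.412

Group means [26.83, 46.75, 40.57, 21.40], grand mean 33.969
SSB = Σnᵢ(x̄ᵢ−x̄)² = 3012.888; SSW = ΣΣ(x−x̄ᵢ)² = 794.081
MSB = 3012.888/3 = 1004.2959; MSW = 794.081/28 = 28.3600
F = MSB/MSW = 35.4124
df = (3, 28)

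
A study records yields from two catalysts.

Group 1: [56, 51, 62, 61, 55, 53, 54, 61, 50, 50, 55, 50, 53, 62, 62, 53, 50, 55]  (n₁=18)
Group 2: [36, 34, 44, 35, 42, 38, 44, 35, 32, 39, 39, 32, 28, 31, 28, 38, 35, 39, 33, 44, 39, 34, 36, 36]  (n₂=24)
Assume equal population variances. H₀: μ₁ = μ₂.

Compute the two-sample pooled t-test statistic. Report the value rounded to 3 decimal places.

x̄₁=55.167, s₁=4.528, n₁=18
x̄₂=36.292, s₂=4.544, n₂=24
s_p² = [17·4.528² + 23·4.544²]/40 = 20.5865
SE = √(s_p²·(1/18+1/24)) = 1.4147
t = (55.167−36.292)/1.4147 = 13.3418
df = 40

test statistic = 13.342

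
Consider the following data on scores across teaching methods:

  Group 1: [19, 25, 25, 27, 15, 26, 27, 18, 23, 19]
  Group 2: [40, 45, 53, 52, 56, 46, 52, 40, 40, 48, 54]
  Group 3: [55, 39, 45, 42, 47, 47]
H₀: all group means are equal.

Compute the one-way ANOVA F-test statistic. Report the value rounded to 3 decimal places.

Group means [22.40, 47.82, 45.83], grand mean 37.963
SSB = Σnᵢ(x̄ᵢ−x̄)² = 3862.093; SSW = ΣΣ(x−x̄ᵢ)² = 676.870
MSB = 3862.093/2 = 1931.0466; MSW = 676.870/24 = 28.2029
F = MSB/MSW = 68.4698
df = (2, 24)

test statistic = 68.470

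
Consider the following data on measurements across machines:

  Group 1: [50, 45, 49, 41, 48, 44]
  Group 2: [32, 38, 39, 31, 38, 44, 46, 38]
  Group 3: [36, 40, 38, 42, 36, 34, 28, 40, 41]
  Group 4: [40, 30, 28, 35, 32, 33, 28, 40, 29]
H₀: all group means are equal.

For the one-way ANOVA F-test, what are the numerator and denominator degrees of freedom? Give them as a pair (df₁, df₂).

k = 4 groups, N = 32 total
df = (k−1, N−k) = (4−1, 32−4) = (3, 28)

degrees of freedom = [3, 28]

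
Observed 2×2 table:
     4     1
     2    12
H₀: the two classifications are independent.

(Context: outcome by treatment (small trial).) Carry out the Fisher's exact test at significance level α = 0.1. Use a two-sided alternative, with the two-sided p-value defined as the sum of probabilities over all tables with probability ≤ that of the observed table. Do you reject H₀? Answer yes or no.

Margins: r₁=5, r₂=14, c₁=6, c₂=13, n=19
p_obs = C(5,4)·C(14,2)/C(19,6); sum pmf over tables with pmf ≤ p_obs
p-value (two-sided) = 0.01729
At α=0.1: p < α → reject H₀

reject H₀: yes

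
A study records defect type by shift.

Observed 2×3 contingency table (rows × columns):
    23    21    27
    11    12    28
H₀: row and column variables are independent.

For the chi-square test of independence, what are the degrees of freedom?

degrees of freedom = 2

df = (r−1)(c−1) = (2−1)·(3−1) = 2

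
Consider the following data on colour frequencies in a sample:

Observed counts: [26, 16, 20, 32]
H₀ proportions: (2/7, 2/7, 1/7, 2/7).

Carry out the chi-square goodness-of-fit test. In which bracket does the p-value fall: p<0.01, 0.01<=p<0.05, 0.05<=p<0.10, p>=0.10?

p-value bracket: 0.01<=p<0.05

n = 94; E_i = n·p_i = [26.86, 26.86, 13.43, 26.86]
χ² = (26−26.86)²/26.86 + (16−26.86)²/26.86 + (20−13.43)²/13.43 + (32−26.86)²/26.86 = 8.6170
df = 3
p-value (upper-tail) = 0.03484
→ bracket: 0.01<=p<0.05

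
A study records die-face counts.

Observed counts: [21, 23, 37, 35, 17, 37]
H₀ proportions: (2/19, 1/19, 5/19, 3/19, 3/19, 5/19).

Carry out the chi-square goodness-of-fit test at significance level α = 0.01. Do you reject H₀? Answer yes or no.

n = 170; E_i = n·p_i = [17.89, 8.95, 44.74, 26.84, 26.84, 44.74]
χ² = (21−17.89)²/17.89 + (23−8.95)²/8.95 + (37−44.74)²/44.74 + (35−26.84)²/26.84 + (17−26.84)²/26.84 + (37−44.74)²/44.74 = 31.3739
df = 5
p-value (upper-tail) = 0.00001
At α=0.01: p < α → reject H₀

reject H₀: yes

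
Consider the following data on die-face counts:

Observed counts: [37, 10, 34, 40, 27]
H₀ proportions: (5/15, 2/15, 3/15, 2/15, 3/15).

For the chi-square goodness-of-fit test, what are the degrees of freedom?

degrees of freedom = 4

df = k − 1 = 5 − 1 = 4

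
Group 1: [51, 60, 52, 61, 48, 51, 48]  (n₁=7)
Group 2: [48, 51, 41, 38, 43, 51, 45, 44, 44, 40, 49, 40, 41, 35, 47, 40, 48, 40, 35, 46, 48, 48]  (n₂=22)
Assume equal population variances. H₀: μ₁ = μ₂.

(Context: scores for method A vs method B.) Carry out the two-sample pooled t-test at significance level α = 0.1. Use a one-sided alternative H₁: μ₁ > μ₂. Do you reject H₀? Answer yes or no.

reject H₀: yes

x̄₁=53.000, s₁=5.354, n₁=7
x̄₂=43.727, s₂=4.783, n₂=22
s_p² = [6·5.354² + 21·4.783²]/27 = 24.1616
SE = √(s_p²·(1/7+1/22)) = 2.1331
t = (53.000−43.727)/2.1331 = 4.3472
df = 27
p-value (one-sided, H₁ greater) = 0.00009
At α=0.1: p < α → reject H₀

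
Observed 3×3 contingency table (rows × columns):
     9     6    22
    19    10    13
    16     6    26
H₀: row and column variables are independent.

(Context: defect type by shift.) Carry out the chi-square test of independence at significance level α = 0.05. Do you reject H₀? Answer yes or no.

Row totals [37, 42, 48], col totals [44, 22, 61], n=127
χ² = (9−12.82)²/12.82 + (6−6.41)²/6.41 + (22−17.77)²/17.77 + (19−14.55)²/14.55 + (10−7.28)²/7.28 + (13−20.17)²/20.17 + (16−16.63)²/16.63 + (6−8.31)²/8.31 + (26−23.06)²/23.06 = 8.1454
df = 4
p-value (upper-tail) = 0.08639
At α=0.05: p ≥ α → fail to reject H₀

reject H₀: no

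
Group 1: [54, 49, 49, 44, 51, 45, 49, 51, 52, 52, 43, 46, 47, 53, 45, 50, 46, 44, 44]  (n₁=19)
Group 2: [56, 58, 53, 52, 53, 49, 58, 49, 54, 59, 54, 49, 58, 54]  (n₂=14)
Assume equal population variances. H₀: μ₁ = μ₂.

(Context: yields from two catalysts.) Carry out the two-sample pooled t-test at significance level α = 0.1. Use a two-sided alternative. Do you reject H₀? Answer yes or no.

reject H₀: yes

x̄₁=48.105, s₁=3.478, n₁=19
x̄₂=54.000, s₂=3.486, n₂=14
s_p² = [18·3.478² + 13·3.486²]/31 = 12.1222
SE = √(s_p²·(1/19+1/14)) = 1.2263
t = (48.105−54.000)/1.2263 = -4.8068
df = 31
p-value (two-sided) = 0.00004
At α=0.1: p < α → reject H₀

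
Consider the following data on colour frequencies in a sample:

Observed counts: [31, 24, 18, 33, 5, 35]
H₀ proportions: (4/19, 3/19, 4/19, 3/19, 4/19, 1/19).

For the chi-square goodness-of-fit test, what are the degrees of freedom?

degrees of freedom = 5

df = k − 1 = 6 − 1 = 5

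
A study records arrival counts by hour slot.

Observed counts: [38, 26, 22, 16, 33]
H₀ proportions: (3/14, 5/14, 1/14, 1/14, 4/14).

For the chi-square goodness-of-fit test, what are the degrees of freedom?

df = k − 1 = 5 − 1 = 4

degrees of freedom = 4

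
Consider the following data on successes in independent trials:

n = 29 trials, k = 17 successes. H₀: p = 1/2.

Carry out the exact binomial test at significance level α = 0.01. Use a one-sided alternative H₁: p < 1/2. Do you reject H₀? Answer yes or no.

reject H₀: no

Exact binomial: n=29, k=17, p₀=1/2=0.5000
P(X≤17) from Σ C(n,i)·p₀^i·(1−p₀)^(n−i)
p-value (one-sided, H₁ less) = 0.86753
At α=0.01: p ≥ α → fail to reject H₀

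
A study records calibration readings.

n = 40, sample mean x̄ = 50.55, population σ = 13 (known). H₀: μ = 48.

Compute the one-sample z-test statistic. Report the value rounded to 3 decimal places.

SE = σ/√n = 13/√40 = 2.0555
z = (x̄−μ₀)/SE = (50.55−48)/2.0555 = 1.2406

test statistic = 1.241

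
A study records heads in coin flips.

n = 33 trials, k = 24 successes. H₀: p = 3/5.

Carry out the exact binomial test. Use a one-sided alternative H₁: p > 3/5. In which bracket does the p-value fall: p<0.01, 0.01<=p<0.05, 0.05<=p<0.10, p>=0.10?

Exact binomial: n=33, k=24, p₀=3/5=0.6000
P(X≥24) from Σ C(n,i)·p₀^i·(1−p₀)^(n−i)
p-value (one-sided, H₁ greater) = 0.09233
→ bracket: 0.05<=p<0.10

p-value bracket: 0.05<=p<0.10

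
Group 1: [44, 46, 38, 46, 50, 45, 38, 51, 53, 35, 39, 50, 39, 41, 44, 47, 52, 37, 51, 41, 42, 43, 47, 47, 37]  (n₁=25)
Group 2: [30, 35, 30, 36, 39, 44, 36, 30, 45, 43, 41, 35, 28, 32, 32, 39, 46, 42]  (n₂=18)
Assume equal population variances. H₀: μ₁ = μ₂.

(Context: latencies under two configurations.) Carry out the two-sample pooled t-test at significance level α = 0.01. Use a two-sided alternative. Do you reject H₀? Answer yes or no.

reject H₀: yes

x̄₁=44.120, s₁=5.302, n₁=25
x̄₂=36.833, s₂=5.773, n₂=18
s_p² = [24·5.302² + 17·5.773²]/41 = 30.2717
SE = √(s_p²·(1/25+1/18)) = 1.7008
t = (44.120−36.833)/1.7008 = 4.2843
df = 41
p-value (two-sided) = 0.00011
At α=0.01: p < α → reject H₀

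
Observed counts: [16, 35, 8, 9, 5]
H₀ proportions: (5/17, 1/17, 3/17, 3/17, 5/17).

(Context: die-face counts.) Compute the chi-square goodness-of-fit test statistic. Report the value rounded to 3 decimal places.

n = 73; E_i = n·p_i = [21.47, 4.29, 12.88, 12.88, 21.47]
χ² = (16−21.47)²/21.47 + (35−4.29)²/4.29 + (8−12.88)²/12.88 + (9−12.88)²/12.88 + (5−21.47)²/21.47 = 236.6174
df = 4

test statistic = 236.617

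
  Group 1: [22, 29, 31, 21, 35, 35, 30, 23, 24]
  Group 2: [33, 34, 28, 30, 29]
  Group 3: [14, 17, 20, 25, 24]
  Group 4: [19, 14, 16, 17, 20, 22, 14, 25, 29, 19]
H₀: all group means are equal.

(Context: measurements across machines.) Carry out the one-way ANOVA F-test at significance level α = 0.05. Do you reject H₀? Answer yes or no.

Group means [27.78, 30.80, 20.00, 19.50], grand mean 24.103
SSB = Σnᵢ(x̄ᵢ−x̄)² = 641.834; SSW = ΣΣ(x−x̄ᵢ)² = 556.856
MSB = 641.834/3 = 213.9447; MSW = 556.856/25 = 22.2742
F = MSB/MSW = 9.6050
df = (3, 25)
p-value (upper-tail) = 0.00021
At α=0.05: p < α → reject H₀

reject H₀: yes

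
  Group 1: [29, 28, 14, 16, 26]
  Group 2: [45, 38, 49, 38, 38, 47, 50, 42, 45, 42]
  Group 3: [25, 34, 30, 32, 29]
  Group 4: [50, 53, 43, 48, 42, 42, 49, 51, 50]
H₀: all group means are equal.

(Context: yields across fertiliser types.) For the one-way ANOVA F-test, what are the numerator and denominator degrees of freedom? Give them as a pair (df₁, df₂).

k = 4 groups, N = 29 total
df = (k−1, N−k) = (4−1, 29−4) = (3, 25)

degrees of freedom = [3, 25]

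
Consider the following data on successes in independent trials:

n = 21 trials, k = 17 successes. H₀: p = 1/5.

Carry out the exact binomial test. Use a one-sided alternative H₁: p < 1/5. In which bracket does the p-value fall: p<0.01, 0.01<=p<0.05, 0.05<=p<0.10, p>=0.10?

p-value bracket: p>=0.10

Exact binomial: n=21, k=17, p₀=1/5=0.2000
P(X≤17) from Σ C(n,i)·p₀^i·(1−p₀)^(n−i)
p-value (one-sided, H₁ less) = 1.00000
→ bracket: p>=0.10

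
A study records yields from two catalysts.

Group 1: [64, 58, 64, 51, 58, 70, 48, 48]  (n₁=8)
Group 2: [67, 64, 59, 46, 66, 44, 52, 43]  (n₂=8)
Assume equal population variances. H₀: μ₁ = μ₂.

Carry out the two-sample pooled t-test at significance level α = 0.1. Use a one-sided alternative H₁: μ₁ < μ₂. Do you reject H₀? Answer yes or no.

reject H₀: no

x̄₁=57.625, s₁=8.141, n₁=8
x̄₂=55.125, s₂=10.120, n₂=8
s_p² = [7·8.141² + 7·10.120²]/14 = 84.3393
SE = √(s_p²·(1/8+1/8)) = 4.5918
t = (57.625−55.125)/4.5918 = 0.5444
df = 14
p-value (one-sided, H₁ less) = 0.70265
At α=0.1: p ≥ α → fail to reject H₀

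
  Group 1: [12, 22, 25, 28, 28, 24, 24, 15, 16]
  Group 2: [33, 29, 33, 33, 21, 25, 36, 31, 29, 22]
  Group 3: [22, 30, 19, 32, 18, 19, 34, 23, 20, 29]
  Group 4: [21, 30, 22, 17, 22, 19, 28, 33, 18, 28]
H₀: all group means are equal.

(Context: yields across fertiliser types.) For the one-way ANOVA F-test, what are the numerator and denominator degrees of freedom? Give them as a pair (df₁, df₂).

degrees of freedom = [3, 35]

k = 4 groups, N = 39 total
df = (k−1, N−k) = (4−1, 39−4) = (3, 35)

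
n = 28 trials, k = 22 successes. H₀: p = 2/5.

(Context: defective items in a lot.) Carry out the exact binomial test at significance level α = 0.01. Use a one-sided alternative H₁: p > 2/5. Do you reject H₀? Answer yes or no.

Exact binomial: n=28, k=22, p₀=2/5=0.4000
P(X≥22) from Σ C(n,i)·p₀^i·(1−p₀)^(n−i)
p-value (one-sided, H₁ greater) = 0.00004
At α=0.01: p < α → reject H₀

reject H₀: yes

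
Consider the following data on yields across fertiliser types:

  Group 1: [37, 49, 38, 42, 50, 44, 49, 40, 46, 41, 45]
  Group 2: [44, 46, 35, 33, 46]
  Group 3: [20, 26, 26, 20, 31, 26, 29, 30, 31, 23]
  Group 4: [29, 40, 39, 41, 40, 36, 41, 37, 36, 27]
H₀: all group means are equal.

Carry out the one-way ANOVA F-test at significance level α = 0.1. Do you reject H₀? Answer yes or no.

reject H₀: yes

Group means [43.73, 40.80, 26.20, 36.60], grand mean 36.472
SSB = Σnᵢ(x̄ᵢ−x̄)² = 1727.990; SSW = ΣΣ(x−x̄ᵢ)² = 736.982
MSB = 1727.990/3 = 575.9968; MSW = 736.982/32 = 23.0307
F = MSB/MSW = 25.0100
df = (3, 32)
p-value (upper-tail) = 0.00000
At α=0.1: p < α → reject H₀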